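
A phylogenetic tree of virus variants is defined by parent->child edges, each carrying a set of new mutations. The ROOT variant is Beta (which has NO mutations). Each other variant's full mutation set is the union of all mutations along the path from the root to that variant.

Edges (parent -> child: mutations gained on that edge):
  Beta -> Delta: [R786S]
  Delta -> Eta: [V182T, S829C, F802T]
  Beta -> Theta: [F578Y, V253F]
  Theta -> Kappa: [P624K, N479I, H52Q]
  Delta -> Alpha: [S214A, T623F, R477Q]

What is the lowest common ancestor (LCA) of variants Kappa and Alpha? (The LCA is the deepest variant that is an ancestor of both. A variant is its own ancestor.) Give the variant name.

Answer: Beta

Derivation:
Path from root to Kappa: Beta -> Theta -> Kappa
  ancestors of Kappa: {Beta, Theta, Kappa}
Path from root to Alpha: Beta -> Delta -> Alpha
  ancestors of Alpha: {Beta, Delta, Alpha}
Common ancestors: {Beta}
Walk up from Alpha: Alpha (not in ancestors of Kappa), Delta (not in ancestors of Kappa), Beta (in ancestors of Kappa)
Deepest common ancestor (LCA) = Beta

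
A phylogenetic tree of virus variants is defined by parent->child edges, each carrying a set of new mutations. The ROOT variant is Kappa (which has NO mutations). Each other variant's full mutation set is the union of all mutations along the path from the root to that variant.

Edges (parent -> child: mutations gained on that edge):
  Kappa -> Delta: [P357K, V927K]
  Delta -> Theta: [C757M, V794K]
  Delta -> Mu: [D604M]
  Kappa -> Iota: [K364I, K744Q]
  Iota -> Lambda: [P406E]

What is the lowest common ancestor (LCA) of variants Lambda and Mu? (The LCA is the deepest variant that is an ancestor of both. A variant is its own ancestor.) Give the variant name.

Answer: Kappa

Derivation:
Path from root to Lambda: Kappa -> Iota -> Lambda
  ancestors of Lambda: {Kappa, Iota, Lambda}
Path from root to Mu: Kappa -> Delta -> Mu
  ancestors of Mu: {Kappa, Delta, Mu}
Common ancestors: {Kappa}
Walk up from Mu: Mu (not in ancestors of Lambda), Delta (not in ancestors of Lambda), Kappa (in ancestors of Lambda)
Deepest common ancestor (LCA) = Kappa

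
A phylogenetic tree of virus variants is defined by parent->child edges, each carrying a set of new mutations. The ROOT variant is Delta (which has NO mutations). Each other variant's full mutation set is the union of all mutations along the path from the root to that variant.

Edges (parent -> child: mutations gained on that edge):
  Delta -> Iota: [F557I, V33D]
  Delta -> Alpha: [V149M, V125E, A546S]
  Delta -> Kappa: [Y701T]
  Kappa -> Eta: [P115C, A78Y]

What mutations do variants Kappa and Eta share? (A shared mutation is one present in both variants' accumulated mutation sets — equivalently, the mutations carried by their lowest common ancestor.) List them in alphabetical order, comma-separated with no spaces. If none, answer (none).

Answer: Y701T

Derivation:
Accumulating mutations along path to Kappa:
  At Delta: gained [] -> total []
  At Kappa: gained ['Y701T'] -> total ['Y701T']
Mutations(Kappa) = ['Y701T']
Accumulating mutations along path to Eta:
  At Delta: gained [] -> total []
  At Kappa: gained ['Y701T'] -> total ['Y701T']
  At Eta: gained ['P115C', 'A78Y'] -> total ['A78Y', 'P115C', 'Y701T']
Mutations(Eta) = ['A78Y', 'P115C', 'Y701T']
Intersection: ['Y701T'] ∩ ['A78Y', 'P115C', 'Y701T'] = ['Y701T']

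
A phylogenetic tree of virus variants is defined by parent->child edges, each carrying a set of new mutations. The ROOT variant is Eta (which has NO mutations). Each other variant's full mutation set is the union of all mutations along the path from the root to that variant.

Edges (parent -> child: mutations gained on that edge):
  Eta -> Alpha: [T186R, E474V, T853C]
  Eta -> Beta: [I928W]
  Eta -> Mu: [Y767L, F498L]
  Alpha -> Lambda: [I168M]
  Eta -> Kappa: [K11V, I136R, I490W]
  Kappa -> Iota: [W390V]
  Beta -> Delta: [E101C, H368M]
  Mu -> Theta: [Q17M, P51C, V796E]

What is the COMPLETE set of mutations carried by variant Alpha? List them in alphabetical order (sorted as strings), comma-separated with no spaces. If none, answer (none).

At Eta: gained [] -> total []
At Alpha: gained ['T186R', 'E474V', 'T853C'] -> total ['E474V', 'T186R', 'T853C']

Answer: E474V,T186R,T853C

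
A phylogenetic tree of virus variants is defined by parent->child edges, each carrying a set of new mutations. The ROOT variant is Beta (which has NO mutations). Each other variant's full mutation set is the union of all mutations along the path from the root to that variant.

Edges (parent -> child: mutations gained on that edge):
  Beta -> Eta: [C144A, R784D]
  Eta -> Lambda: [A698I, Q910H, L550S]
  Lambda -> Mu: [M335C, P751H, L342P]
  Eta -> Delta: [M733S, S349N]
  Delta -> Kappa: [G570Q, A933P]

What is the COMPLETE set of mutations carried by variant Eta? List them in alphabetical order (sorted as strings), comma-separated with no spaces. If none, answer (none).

At Beta: gained [] -> total []
At Eta: gained ['C144A', 'R784D'] -> total ['C144A', 'R784D']

Answer: C144A,R784D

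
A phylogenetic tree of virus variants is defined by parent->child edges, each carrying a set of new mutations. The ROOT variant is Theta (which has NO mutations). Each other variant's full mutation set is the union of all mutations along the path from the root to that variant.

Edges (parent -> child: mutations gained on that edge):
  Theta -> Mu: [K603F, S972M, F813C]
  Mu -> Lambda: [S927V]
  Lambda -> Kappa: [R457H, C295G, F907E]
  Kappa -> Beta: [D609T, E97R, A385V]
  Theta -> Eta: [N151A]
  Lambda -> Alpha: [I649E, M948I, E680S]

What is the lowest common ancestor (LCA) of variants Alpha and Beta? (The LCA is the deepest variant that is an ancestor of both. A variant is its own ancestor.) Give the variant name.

Answer: Lambda

Derivation:
Path from root to Alpha: Theta -> Mu -> Lambda -> Alpha
  ancestors of Alpha: {Theta, Mu, Lambda, Alpha}
Path from root to Beta: Theta -> Mu -> Lambda -> Kappa -> Beta
  ancestors of Beta: {Theta, Mu, Lambda, Kappa, Beta}
Common ancestors: {Theta, Mu, Lambda}
Walk up from Beta: Beta (not in ancestors of Alpha), Kappa (not in ancestors of Alpha), Lambda (in ancestors of Alpha), Mu (in ancestors of Alpha), Theta (in ancestors of Alpha)
Deepest common ancestor (LCA) = Lambda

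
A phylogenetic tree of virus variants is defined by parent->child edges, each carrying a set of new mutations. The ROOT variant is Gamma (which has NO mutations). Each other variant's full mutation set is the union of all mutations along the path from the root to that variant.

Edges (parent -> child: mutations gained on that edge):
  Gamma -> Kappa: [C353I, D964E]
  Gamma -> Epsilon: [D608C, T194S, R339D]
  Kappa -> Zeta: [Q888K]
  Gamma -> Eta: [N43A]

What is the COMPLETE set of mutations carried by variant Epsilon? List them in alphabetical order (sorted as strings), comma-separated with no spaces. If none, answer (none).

At Gamma: gained [] -> total []
At Epsilon: gained ['D608C', 'T194S', 'R339D'] -> total ['D608C', 'R339D', 'T194S']

Answer: D608C,R339D,T194S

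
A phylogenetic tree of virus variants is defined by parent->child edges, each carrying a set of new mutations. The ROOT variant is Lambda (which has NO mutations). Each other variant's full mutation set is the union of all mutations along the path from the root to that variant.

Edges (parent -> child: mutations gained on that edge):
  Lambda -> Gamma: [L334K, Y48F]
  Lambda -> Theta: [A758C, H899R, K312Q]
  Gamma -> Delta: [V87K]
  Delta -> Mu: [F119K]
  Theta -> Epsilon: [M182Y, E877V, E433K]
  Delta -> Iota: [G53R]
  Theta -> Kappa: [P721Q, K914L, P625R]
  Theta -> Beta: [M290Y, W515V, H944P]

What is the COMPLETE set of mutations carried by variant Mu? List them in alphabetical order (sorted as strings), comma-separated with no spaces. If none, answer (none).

At Lambda: gained [] -> total []
At Gamma: gained ['L334K', 'Y48F'] -> total ['L334K', 'Y48F']
At Delta: gained ['V87K'] -> total ['L334K', 'V87K', 'Y48F']
At Mu: gained ['F119K'] -> total ['F119K', 'L334K', 'V87K', 'Y48F']

Answer: F119K,L334K,V87K,Y48F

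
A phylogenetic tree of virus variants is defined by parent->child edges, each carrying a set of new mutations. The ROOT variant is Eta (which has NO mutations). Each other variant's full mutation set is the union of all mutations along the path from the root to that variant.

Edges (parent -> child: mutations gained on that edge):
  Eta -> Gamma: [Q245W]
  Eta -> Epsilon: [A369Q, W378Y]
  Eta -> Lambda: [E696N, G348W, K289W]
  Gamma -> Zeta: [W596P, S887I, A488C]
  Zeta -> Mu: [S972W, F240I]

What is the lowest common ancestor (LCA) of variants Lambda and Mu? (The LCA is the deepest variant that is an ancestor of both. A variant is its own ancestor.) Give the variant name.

Path from root to Lambda: Eta -> Lambda
  ancestors of Lambda: {Eta, Lambda}
Path from root to Mu: Eta -> Gamma -> Zeta -> Mu
  ancestors of Mu: {Eta, Gamma, Zeta, Mu}
Common ancestors: {Eta}
Walk up from Mu: Mu (not in ancestors of Lambda), Zeta (not in ancestors of Lambda), Gamma (not in ancestors of Lambda), Eta (in ancestors of Lambda)
Deepest common ancestor (LCA) = Eta

Answer: Eta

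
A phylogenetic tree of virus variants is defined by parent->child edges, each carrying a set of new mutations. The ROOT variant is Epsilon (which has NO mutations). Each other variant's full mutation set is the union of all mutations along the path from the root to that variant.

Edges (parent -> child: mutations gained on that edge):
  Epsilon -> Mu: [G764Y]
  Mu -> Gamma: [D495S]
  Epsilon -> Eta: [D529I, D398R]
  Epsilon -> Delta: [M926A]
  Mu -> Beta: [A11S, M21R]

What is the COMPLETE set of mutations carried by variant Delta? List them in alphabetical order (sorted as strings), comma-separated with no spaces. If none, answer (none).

Answer: M926A

Derivation:
At Epsilon: gained [] -> total []
At Delta: gained ['M926A'] -> total ['M926A']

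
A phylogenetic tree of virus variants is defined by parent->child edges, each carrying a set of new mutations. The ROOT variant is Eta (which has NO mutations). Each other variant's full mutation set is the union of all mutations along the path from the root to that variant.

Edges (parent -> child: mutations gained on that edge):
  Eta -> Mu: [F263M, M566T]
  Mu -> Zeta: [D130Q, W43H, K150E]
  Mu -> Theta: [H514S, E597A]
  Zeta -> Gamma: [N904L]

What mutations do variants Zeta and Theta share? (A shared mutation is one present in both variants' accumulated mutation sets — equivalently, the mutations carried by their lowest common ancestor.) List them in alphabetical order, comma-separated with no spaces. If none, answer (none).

Answer: F263M,M566T

Derivation:
Accumulating mutations along path to Zeta:
  At Eta: gained [] -> total []
  At Mu: gained ['F263M', 'M566T'] -> total ['F263M', 'M566T']
  At Zeta: gained ['D130Q', 'W43H', 'K150E'] -> total ['D130Q', 'F263M', 'K150E', 'M566T', 'W43H']
Mutations(Zeta) = ['D130Q', 'F263M', 'K150E', 'M566T', 'W43H']
Accumulating mutations along path to Theta:
  At Eta: gained [] -> total []
  At Mu: gained ['F263M', 'M566T'] -> total ['F263M', 'M566T']
  At Theta: gained ['H514S', 'E597A'] -> total ['E597A', 'F263M', 'H514S', 'M566T']
Mutations(Theta) = ['E597A', 'F263M', 'H514S', 'M566T']
Intersection: ['D130Q', 'F263M', 'K150E', 'M566T', 'W43H'] ∩ ['E597A', 'F263M', 'H514S', 'M566T'] = ['F263M', 'M566T']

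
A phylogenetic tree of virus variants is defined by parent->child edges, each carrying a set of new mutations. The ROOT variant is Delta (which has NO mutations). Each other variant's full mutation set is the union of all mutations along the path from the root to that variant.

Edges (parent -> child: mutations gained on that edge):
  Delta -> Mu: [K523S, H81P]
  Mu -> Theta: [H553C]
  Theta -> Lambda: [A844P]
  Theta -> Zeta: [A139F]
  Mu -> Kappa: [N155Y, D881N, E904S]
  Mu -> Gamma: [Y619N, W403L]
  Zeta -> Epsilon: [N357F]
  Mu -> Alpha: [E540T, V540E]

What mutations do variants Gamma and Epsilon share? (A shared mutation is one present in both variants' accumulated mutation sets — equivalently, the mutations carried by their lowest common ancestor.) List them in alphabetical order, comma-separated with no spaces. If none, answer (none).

Accumulating mutations along path to Gamma:
  At Delta: gained [] -> total []
  At Mu: gained ['K523S', 'H81P'] -> total ['H81P', 'K523S']
  At Gamma: gained ['Y619N', 'W403L'] -> total ['H81P', 'K523S', 'W403L', 'Y619N']
Mutations(Gamma) = ['H81P', 'K523S', 'W403L', 'Y619N']
Accumulating mutations along path to Epsilon:
  At Delta: gained [] -> total []
  At Mu: gained ['K523S', 'H81P'] -> total ['H81P', 'K523S']
  At Theta: gained ['H553C'] -> total ['H553C', 'H81P', 'K523S']
  At Zeta: gained ['A139F'] -> total ['A139F', 'H553C', 'H81P', 'K523S']
  At Epsilon: gained ['N357F'] -> total ['A139F', 'H553C', 'H81P', 'K523S', 'N357F']
Mutations(Epsilon) = ['A139F', 'H553C', 'H81P', 'K523S', 'N357F']
Intersection: ['H81P', 'K523S', 'W403L', 'Y619N'] ∩ ['A139F', 'H553C', 'H81P', 'K523S', 'N357F'] = ['H81P', 'K523S']

Answer: H81P,K523S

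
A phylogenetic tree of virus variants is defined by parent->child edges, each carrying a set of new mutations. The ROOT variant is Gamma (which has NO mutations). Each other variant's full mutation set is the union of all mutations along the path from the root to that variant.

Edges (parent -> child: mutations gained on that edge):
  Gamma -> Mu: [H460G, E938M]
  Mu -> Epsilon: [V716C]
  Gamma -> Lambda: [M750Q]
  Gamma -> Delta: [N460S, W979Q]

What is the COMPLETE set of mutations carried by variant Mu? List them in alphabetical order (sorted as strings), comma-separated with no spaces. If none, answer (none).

Answer: E938M,H460G

Derivation:
At Gamma: gained [] -> total []
At Mu: gained ['H460G', 'E938M'] -> total ['E938M', 'H460G']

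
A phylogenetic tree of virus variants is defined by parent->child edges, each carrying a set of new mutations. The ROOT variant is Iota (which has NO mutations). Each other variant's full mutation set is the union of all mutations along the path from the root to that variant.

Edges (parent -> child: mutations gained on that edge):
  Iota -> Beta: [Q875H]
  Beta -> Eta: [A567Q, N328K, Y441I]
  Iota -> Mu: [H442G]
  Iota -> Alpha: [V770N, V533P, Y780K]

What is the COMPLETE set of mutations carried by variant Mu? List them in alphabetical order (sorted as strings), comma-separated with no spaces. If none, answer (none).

At Iota: gained [] -> total []
At Mu: gained ['H442G'] -> total ['H442G']

Answer: H442G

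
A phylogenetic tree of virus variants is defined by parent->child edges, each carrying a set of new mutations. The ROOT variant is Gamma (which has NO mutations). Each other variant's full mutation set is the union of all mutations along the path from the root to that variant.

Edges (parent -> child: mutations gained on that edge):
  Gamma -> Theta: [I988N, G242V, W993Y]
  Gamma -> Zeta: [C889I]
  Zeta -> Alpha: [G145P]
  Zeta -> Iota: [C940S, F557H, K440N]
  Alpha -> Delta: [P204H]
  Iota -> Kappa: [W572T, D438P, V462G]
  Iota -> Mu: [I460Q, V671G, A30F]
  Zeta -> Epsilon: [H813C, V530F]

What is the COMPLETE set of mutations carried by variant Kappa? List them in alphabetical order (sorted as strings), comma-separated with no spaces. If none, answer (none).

At Gamma: gained [] -> total []
At Zeta: gained ['C889I'] -> total ['C889I']
At Iota: gained ['C940S', 'F557H', 'K440N'] -> total ['C889I', 'C940S', 'F557H', 'K440N']
At Kappa: gained ['W572T', 'D438P', 'V462G'] -> total ['C889I', 'C940S', 'D438P', 'F557H', 'K440N', 'V462G', 'W572T']

Answer: C889I,C940S,D438P,F557H,K440N,V462G,W572T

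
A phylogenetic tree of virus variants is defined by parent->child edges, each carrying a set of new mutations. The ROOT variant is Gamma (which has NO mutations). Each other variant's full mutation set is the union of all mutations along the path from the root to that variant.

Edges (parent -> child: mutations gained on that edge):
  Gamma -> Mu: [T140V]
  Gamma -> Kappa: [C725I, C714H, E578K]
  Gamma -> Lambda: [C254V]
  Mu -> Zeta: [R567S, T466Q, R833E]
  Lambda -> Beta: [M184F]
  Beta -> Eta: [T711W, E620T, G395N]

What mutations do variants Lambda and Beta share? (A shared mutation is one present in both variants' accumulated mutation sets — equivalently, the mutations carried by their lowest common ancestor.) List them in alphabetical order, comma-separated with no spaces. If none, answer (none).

Answer: C254V

Derivation:
Accumulating mutations along path to Lambda:
  At Gamma: gained [] -> total []
  At Lambda: gained ['C254V'] -> total ['C254V']
Mutations(Lambda) = ['C254V']
Accumulating mutations along path to Beta:
  At Gamma: gained [] -> total []
  At Lambda: gained ['C254V'] -> total ['C254V']
  At Beta: gained ['M184F'] -> total ['C254V', 'M184F']
Mutations(Beta) = ['C254V', 'M184F']
Intersection: ['C254V'] ∩ ['C254V', 'M184F'] = ['C254V']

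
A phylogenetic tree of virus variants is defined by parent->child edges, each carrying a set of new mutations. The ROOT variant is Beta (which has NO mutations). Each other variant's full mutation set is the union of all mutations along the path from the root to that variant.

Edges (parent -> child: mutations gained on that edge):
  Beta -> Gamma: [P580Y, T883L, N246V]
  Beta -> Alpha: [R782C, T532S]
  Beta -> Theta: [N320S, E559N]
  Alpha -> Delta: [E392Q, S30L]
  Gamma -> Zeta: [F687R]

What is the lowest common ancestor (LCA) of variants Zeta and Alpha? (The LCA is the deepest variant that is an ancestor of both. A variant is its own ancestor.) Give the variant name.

Path from root to Zeta: Beta -> Gamma -> Zeta
  ancestors of Zeta: {Beta, Gamma, Zeta}
Path from root to Alpha: Beta -> Alpha
  ancestors of Alpha: {Beta, Alpha}
Common ancestors: {Beta}
Walk up from Alpha: Alpha (not in ancestors of Zeta), Beta (in ancestors of Zeta)
Deepest common ancestor (LCA) = Beta

Answer: Beta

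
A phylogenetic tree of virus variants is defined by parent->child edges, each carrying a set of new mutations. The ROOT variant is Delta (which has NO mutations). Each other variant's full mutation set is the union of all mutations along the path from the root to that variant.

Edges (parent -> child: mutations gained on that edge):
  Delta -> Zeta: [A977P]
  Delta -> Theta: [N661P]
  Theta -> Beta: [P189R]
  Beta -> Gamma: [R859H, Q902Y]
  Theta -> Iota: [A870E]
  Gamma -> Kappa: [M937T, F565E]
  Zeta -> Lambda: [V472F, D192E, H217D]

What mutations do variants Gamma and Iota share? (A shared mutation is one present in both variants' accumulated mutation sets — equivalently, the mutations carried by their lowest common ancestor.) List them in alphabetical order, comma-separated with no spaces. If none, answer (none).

Accumulating mutations along path to Gamma:
  At Delta: gained [] -> total []
  At Theta: gained ['N661P'] -> total ['N661P']
  At Beta: gained ['P189R'] -> total ['N661P', 'P189R']
  At Gamma: gained ['R859H', 'Q902Y'] -> total ['N661P', 'P189R', 'Q902Y', 'R859H']
Mutations(Gamma) = ['N661P', 'P189R', 'Q902Y', 'R859H']
Accumulating mutations along path to Iota:
  At Delta: gained [] -> total []
  At Theta: gained ['N661P'] -> total ['N661P']
  At Iota: gained ['A870E'] -> total ['A870E', 'N661P']
Mutations(Iota) = ['A870E', 'N661P']
Intersection: ['N661P', 'P189R', 'Q902Y', 'R859H'] ∩ ['A870E', 'N661P'] = ['N661P']

Answer: N661P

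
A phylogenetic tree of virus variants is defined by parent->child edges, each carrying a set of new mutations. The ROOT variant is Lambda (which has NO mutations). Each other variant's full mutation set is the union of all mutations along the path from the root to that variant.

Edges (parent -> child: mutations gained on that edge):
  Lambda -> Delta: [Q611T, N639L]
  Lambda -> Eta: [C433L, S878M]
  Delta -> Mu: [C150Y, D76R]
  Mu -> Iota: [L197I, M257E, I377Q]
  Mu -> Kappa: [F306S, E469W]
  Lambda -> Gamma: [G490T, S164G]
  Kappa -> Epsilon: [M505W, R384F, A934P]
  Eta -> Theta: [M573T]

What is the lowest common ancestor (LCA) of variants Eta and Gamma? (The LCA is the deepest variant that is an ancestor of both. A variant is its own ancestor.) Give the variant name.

Answer: Lambda

Derivation:
Path from root to Eta: Lambda -> Eta
  ancestors of Eta: {Lambda, Eta}
Path from root to Gamma: Lambda -> Gamma
  ancestors of Gamma: {Lambda, Gamma}
Common ancestors: {Lambda}
Walk up from Gamma: Gamma (not in ancestors of Eta), Lambda (in ancestors of Eta)
Deepest common ancestor (LCA) = Lambda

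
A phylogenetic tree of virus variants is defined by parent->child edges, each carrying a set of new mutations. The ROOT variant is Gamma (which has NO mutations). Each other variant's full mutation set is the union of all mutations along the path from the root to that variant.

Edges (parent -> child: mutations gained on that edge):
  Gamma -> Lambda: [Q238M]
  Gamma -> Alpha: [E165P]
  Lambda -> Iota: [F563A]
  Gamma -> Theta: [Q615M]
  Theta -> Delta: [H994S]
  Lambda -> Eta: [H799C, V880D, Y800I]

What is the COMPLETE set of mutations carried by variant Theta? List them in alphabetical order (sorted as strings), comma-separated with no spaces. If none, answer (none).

At Gamma: gained [] -> total []
At Theta: gained ['Q615M'] -> total ['Q615M']

Answer: Q615M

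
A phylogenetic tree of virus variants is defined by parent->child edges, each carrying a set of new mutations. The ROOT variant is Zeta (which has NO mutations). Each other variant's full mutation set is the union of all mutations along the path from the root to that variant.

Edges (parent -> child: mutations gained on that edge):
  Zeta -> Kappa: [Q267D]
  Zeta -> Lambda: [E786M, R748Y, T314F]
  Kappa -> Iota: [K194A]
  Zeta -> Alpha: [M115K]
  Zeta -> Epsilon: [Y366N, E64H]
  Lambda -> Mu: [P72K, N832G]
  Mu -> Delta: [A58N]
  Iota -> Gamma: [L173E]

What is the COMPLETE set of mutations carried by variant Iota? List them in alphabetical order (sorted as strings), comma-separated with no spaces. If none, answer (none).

At Zeta: gained [] -> total []
At Kappa: gained ['Q267D'] -> total ['Q267D']
At Iota: gained ['K194A'] -> total ['K194A', 'Q267D']

Answer: K194A,Q267D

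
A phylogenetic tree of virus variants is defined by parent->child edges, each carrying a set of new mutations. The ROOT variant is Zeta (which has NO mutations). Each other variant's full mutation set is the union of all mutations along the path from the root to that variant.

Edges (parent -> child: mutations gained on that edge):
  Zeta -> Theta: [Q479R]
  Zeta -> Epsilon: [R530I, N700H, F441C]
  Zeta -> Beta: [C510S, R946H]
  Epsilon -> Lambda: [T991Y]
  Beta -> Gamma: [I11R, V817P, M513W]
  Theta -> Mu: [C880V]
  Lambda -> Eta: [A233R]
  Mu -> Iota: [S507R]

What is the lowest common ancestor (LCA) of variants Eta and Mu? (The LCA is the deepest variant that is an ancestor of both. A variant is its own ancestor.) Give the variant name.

Path from root to Eta: Zeta -> Epsilon -> Lambda -> Eta
  ancestors of Eta: {Zeta, Epsilon, Lambda, Eta}
Path from root to Mu: Zeta -> Theta -> Mu
  ancestors of Mu: {Zeta, Theta, Mu}
Common ancestors: {Zeta}
Walk up from Mu: Mu (not in ancestors of Eta), Theta (not in ancestors of Eta), Zeta (in ancestors of Eta)
Deepest common ancestor (LCA) = Zeta

Answer: Zeta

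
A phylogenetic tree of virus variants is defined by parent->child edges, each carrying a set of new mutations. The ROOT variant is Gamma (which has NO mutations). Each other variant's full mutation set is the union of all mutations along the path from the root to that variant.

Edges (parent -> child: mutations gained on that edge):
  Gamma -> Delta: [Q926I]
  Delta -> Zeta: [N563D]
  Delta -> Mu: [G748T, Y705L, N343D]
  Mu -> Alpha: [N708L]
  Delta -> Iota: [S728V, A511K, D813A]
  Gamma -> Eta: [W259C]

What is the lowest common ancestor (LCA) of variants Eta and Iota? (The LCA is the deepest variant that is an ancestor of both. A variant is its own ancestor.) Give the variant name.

Path from root to Eta: Gamma -> Eta
  ancestors of Eta: {Gamma, Eta}
Path from root to Iota: Gamma -> Delta -> Iota
  ancestors of Iota: {Gamma, Delta, Iota}
Common ancestors: {Gamma}
Walk up from Iota: Iota (not in ancestors of Eta), Delta (not in ancestors of Eta), Gamma (in ancestors of Eta)
Deepest common ancestor (LCA) = Gamma

Answer: Gamma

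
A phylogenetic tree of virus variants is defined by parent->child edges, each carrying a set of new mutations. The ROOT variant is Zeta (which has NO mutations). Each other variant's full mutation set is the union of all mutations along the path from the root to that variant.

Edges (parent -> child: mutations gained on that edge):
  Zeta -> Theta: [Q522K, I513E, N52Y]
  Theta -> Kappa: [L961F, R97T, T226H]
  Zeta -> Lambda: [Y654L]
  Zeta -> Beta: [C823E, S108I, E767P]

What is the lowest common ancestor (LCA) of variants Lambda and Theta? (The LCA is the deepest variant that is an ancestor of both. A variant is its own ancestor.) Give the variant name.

Path from root to Lambda: Zeta -> Lambda
  ancestors of Lambda: {Zeta, Lambda}
Path from root to Theta: Zeta -> Theta
  ancestors of Theta: {Zeta, Theta}
Common ancestors: {Zeta}
Walk up from Theta: Theta (not in ancestors of Lambda), Zeta (in ancestors of Lambda)
Deepest common ancestor (LCA) = Zeta

Answer: Zeta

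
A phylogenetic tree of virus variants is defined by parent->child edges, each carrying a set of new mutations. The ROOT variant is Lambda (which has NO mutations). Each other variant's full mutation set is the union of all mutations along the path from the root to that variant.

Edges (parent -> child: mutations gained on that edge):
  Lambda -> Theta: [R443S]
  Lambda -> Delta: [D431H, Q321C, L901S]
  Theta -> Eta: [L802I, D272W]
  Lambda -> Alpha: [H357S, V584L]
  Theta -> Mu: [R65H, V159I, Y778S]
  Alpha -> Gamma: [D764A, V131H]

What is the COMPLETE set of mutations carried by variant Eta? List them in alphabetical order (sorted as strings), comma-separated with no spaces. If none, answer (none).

At Lambda: gained [] -> total []
At Theta: gained ['R443S'] -> total ['R443S']
At Eta: gained ['L802I', 'D272W'] -> total ['D272W', 'L802I', 'R443S']

Answer: D272W,L802I,R443S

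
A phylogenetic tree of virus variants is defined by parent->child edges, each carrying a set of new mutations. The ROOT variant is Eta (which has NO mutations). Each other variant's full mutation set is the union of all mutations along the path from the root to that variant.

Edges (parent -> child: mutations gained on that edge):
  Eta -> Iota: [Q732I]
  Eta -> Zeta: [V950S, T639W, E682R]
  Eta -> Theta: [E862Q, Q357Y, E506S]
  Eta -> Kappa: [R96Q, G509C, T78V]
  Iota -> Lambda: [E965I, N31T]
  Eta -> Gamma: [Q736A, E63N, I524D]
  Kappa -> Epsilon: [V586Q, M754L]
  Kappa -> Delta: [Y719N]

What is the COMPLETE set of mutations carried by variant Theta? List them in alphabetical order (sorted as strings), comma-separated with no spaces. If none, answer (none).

Answer: E506S,E862Q,Q357Y

Derivation:
At Eta: gained [] -> total []
At Theta: gained ['E862Q', 'Q357Y', 'E506S'] -> total ['E506S', 'E862Q', 'Q357Y']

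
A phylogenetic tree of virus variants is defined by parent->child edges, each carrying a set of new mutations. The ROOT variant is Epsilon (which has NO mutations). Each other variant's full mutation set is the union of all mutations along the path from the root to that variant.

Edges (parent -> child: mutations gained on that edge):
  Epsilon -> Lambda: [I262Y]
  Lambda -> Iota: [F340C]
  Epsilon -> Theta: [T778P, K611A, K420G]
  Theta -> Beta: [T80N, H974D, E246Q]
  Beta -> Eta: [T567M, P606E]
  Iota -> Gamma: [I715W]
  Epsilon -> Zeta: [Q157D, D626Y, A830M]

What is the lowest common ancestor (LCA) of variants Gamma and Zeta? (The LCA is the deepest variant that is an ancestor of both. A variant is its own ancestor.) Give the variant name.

Path from root to Gamma: Epsilon -> Lambda -> Iota -> Gamma
  ancestors of Gamma: {Epsilon, Lambda, Iota, Gamma}
Path from root to Zeta: Epsilon -> Zeta
  ancestors of Zeta: {Epsilon, Zeta}
Common ancestors: {Epsilon}
Walk up from Zeta: Zeta (not in ancestors of Gamma), Epsilon (in ancestors of Gamma)
Deepest common ancestor (LCA) = Epsilon

Answer: Epsilon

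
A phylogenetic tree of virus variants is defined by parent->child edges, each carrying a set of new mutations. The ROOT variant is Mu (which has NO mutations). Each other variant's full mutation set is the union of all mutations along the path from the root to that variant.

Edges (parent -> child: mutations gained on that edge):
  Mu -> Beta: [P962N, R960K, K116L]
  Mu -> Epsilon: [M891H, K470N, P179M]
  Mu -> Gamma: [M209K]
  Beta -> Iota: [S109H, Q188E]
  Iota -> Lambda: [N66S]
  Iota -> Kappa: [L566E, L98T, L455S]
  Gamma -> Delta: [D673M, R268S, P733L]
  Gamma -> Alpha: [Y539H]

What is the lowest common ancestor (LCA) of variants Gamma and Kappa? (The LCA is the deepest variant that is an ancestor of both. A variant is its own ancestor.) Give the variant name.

Path from root to Gamma: Mu -> Gamma
  ancestors of Gamma: {Mu, Gamma}
Path from root to Kappa: Mu -> Beta -> Iota -> Kappa
  ancestors of Kappa: {Mu, Beta, Iota, Kappa}
Common ancestors: {Mu}
Walk up from Kappa: Kappa (not in ancestors of Gamma), Iota (not in ancestors of Gamma), Beta (not in ancestors of Gamma), Mu (in ancestors of Gamma)
Deepest common ancestor (LCA) = Mu

Answer: Mu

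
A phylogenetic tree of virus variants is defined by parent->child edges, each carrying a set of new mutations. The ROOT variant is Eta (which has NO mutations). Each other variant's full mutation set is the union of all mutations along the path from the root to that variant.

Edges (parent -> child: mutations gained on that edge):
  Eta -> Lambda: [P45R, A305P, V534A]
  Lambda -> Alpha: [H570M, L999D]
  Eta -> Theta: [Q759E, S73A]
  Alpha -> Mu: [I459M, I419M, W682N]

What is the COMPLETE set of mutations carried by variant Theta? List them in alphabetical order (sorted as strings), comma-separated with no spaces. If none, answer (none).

At Eta: gained [] -> total []
At Theta: gained ['Q759E', 'S73A'] -> total ['Q759E', 'S73A']

Answer: Q759E,S73A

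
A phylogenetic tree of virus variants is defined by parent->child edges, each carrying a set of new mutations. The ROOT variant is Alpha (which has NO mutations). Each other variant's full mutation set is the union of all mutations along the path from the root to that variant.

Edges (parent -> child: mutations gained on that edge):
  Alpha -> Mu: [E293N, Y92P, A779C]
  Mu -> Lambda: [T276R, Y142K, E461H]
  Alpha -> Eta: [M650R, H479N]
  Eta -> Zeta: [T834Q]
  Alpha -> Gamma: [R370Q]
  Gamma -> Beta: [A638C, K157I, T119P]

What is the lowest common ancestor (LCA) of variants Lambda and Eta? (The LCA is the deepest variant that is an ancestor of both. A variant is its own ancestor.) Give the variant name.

Path from root to Lambda: Alpha -> Mu -> Lambda
  ancestors of Lambda: {Alpha, Mu, Lambda}
Path from root to Eta: Alpha -> Eta
  ancestors of Eta: {Alpha, Eta}
Common ancestors: {Alpha}
Walk up from Eta: Eta (not in ancestors of Lambda), Alpha (in ancestors of Lambda)
Deepest common ancestor (LCA) = Alpha

Answer: Alpha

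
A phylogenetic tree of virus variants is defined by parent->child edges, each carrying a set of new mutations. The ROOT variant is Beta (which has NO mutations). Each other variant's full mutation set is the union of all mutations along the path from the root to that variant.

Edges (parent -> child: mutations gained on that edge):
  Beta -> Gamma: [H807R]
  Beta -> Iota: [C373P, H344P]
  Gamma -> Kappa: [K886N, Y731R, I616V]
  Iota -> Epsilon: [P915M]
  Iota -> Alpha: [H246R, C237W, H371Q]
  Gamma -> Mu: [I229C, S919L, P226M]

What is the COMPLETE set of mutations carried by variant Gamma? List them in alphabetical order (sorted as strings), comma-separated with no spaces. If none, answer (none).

At Beta: gained [] -> total []
At Gamma: gained ['H807R'] -> total ['H807R']

Answer: H807R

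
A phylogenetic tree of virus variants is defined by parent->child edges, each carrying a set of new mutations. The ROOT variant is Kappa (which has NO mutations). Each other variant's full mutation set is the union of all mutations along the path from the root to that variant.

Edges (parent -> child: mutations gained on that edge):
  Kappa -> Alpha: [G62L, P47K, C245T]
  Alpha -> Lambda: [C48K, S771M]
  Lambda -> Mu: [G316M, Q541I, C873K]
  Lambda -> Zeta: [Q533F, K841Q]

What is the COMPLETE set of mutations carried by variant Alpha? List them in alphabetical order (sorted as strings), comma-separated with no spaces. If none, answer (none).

At Kappa: gained [] -> total []
At Alpha: gained ['G62L', 'P47K', 'C245T'] -> total ['C245T', 'G62L', 'P47K']

Answer: C245T,G62L,P47K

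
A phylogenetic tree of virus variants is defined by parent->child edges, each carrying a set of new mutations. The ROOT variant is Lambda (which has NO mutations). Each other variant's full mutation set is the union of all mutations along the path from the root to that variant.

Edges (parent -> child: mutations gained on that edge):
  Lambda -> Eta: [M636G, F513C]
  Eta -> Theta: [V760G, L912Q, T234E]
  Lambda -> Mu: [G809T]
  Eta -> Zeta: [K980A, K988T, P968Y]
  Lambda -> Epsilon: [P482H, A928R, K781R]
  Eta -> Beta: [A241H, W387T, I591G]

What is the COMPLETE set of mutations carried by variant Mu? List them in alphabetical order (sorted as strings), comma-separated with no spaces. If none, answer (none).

At Lambda: gained [] -> total []
At Mu: gained ['G809T'] -> total ['G809T']

Answer: G809T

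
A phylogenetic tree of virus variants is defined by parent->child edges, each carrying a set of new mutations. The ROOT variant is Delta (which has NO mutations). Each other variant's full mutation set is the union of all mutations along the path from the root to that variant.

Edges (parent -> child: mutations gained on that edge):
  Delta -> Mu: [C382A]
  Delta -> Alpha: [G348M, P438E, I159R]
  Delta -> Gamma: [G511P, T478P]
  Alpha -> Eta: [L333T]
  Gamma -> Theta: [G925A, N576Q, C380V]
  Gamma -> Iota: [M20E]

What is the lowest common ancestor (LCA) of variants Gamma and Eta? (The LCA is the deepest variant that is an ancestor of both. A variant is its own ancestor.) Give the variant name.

Path from root to Gamma: Delta -> Gamma
  ancestors of Gamma: {Delta, Gamma}
Path from root to Eta: Delta -> Alpha -> Eta
  ancestors of Eta: {Delta, Alpha, Eta}
Common ancestors: {Delta}
Walk up from Eta: Eta (not in ancestors of Gamma), Alpha (not in ancestors of Gamma), Delta (in ancestors of Gamma)
Deepest common ancestor (LCA) = Delta

Answer: Delta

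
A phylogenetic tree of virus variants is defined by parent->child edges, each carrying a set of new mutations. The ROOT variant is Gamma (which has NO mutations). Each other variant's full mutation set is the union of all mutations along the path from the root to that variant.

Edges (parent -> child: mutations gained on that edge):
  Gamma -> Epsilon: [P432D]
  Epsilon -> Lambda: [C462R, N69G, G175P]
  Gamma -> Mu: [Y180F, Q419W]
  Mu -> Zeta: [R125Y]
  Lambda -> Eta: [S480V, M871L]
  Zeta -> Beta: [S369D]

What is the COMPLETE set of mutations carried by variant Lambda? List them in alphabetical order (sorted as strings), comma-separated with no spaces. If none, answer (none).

Answer: C462R,G175P,N69G,P432D

Derivation:
At Gamma: gained [] -> total []
At Epsilon: gained ['P432D'] -> total ['P432D']
At Lambda: gained ['C462R', 'N69G', 'G175P'] -> total ['C462R', 'G175P', 'N69G', 'P432D']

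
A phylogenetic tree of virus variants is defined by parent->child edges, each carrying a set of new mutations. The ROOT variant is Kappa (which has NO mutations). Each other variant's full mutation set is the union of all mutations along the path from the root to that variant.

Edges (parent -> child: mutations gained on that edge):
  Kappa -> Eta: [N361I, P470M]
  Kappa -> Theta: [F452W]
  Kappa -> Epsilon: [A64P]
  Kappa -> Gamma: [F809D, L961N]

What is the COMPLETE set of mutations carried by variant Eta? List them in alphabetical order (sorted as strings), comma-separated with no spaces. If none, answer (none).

At Kappa: gained [] -> total []
At Eta: gained ['N361I', 'P470M'] -> total ['N361I', 'P470M']

Answer: N361I,P470M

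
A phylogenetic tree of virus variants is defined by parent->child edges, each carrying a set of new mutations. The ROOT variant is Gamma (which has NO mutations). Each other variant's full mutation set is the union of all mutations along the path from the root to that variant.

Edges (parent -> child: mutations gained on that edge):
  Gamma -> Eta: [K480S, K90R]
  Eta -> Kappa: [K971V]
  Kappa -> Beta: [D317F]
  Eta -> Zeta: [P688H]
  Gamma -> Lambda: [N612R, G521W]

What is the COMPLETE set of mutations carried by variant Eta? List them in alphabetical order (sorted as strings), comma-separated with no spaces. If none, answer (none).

Answer: K480S,K90R

Derivation:
At Gamma: gained [] -> total []
At Eta: gained ['K480S', 'K90R'] -> total ['K480S', 'K90R']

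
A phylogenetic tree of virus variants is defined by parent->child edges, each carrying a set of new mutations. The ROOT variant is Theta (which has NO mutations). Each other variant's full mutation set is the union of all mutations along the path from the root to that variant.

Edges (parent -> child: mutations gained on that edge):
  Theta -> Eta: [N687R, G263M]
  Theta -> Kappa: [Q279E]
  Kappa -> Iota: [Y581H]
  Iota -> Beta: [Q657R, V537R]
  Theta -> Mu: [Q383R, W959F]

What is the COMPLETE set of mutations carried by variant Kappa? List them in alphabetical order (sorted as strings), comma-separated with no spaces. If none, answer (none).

Answer: Q279E

Derivation:
At Theta: gained [] -> total []
At Kappa: gained ['Q279E'] -> total ['Q279E']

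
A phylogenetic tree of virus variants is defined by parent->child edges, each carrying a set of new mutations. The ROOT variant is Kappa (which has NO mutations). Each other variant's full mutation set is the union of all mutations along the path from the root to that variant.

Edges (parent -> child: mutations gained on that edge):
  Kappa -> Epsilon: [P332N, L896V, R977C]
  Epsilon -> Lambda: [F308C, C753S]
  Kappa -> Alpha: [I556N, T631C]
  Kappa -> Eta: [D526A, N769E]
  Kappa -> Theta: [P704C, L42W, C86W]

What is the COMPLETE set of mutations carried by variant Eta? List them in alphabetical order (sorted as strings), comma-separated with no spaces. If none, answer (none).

Answer: D526A,N769E

Derivation:
At Kappa: gained [] -> total []
At Eta: gained ['D526A', 'N769E'] -> total ['D526A', 'N769E']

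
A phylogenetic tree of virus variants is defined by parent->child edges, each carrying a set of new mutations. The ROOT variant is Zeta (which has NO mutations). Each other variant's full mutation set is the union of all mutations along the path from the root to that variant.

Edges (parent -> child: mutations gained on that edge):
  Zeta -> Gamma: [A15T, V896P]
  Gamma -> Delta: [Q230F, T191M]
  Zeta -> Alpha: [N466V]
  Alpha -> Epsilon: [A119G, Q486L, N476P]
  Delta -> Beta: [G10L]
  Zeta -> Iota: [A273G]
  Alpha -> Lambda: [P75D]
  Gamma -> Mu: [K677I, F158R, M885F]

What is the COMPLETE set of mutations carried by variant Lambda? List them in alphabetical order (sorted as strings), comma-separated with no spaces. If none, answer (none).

Answer: N466V,P75D

Derivation:
At Zeta: gained [] -> total []
At Alpha: gained ['N466V'] -> total ['N466V']
At Lambda: gained ['P75D'] -> total ['N466V', 'P75D']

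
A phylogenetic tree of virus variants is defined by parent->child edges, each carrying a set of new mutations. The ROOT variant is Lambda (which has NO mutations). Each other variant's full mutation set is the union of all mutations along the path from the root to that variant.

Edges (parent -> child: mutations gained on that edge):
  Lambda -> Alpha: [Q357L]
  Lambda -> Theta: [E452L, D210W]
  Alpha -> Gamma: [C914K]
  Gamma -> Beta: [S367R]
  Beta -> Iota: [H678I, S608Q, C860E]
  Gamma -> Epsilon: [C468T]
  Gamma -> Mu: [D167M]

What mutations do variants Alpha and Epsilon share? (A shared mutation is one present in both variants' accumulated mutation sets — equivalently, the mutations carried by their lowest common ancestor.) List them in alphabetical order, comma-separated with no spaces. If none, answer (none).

Accumulating mutations along path to Alpha:
  At Lambda: gained [] -> total []
  At Alpha: gained ['Q357L'] -> total ['Q357L']
Mutations(Alpha) = ['Q357L']
Accumulating mutations along path to Epsilon:
  At Lambda: gained [] -> total []
  At Alpha: gained ['Q357L'] -> total ['Q357L']
  At Gamma: gained ['C914K'] -> total ['C914K', 'Q357L']
  At Epsilon: gained ['C468T'] -> total ['C468T', 'C914K', 'Q357L']
Mutations(Epsilon) = ['C468T', 'C914K', 'Q357L']
Intersection: ['Q357L'] ∩ ['C468T', 'C914K', 'Q357L'] = ['Q357L']

Answer: Q357L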